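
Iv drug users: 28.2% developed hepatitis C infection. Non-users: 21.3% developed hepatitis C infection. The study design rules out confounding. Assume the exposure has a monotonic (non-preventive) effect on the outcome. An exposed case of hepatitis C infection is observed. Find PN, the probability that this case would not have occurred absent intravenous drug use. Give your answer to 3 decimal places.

PN ≈ 0.245

p₁ = 0.282, p₀ = 0.213.
Under exogeneity and monotonicity, PN = (p₁ − p₀) / p₁.
PN = (0.282 − 0.213) / 0.282 = 0.069 / 0.282 ≈ 0.2447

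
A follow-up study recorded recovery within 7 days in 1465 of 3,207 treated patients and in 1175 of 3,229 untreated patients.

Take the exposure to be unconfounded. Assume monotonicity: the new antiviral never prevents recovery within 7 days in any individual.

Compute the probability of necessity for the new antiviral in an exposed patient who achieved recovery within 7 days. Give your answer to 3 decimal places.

PN ≈ 0.203

p₁ = P(outcome | exposed) = 1465/3207 = 0.45681
p₀ = P(outcome | unexposed) = 1175/3229 = 0.36389
Under exogeneity and monotonicity, PN = (p₁ − p₀) / p₁.
PN = (0.45681 − 0.36389) / 0.45681 = 0.092923 / 0.45681 ≈ 0.2034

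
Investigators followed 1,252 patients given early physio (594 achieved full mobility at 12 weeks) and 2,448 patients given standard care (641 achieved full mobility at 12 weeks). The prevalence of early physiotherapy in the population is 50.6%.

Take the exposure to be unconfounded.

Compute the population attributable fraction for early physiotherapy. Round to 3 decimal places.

p₁ = P(outcome | exposed) = 594/1252 = 0.47444
p₀ = P(outcome | unexposed) = 641/2448 = 0.26185
Overall risk P(Y=1) = π·p₁ + (1−π)·p₀ = 0.506×0.47444 + 0.494×0.26185 = 0.36942.
Under exogeneity, PAF = [P(Y=1) − p₀] / P(Y=1).
PAF = (0.36942 − 0.26185) / 0.36942 ≈ 0.2912

PAF ≈ 0.291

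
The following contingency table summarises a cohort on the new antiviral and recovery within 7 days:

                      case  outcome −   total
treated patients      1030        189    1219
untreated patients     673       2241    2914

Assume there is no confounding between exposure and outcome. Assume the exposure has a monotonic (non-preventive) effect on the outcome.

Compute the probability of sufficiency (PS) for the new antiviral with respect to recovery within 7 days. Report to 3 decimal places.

p₁ = P(outcome | exposed) = 1030/1219 = 0.84495
p₀ = P(outcome | unexposed) = 673/2914 = 0.23095
Under exogeneity and monotonicity, PS = (p₁ − p₀) / (1 − p₀).
PS = (0.84495 − 0.23095) / (1 − 0.23095) = 0.614 / 0.76905 ≈ 0.7984

PS ≈ 0.798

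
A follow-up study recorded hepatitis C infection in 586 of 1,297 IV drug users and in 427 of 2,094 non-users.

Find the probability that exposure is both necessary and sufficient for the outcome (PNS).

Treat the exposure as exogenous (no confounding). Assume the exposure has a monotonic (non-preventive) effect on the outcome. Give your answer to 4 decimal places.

PNS ≈ 0.2479

p₁ = P(outcome | exposed) = 586/1297 = 0.45181
p₀ = P(outcome | unexposed) = 427/2094 = 0.20392
Under exogeneity and monotonicity, PNS = p₁ − p₀.
PNS = 0.45181 − 0.20392 = 0.2479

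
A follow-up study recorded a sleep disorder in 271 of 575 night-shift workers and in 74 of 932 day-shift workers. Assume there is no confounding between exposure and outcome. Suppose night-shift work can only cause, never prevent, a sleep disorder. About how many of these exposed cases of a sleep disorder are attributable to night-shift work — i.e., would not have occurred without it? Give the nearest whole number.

about 225 cases

p₁ = P(outcome | exposed) = 271/575 = 0.4713
p₀ = P(outcome | unexposed) = 74/932 = 0.079399
PN = (p₁ − p₀)/p₁ = (0.4713 − 0.079399) / 0.4713 ≈ 0.83153.
Attributable cases ≈ PN × (exposed cases) = 0.83153 × 271 ≈ 225.35.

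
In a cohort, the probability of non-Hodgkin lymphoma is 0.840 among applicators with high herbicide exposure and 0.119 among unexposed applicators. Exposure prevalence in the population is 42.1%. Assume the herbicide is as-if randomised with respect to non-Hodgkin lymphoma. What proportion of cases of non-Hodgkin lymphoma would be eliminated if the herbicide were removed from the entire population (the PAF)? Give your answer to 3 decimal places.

Let p₁ = 0.84, p₀ = 0.119.
Overall risk P(Y=1) = π·p₁ + (1−π)·p₀ = 0.421×0.84 + 0.579×0.119 = 0.42254.
Under exogeneity, PAF = [P(Y=1) − p₀] / P(Y=1).
PAF = (0.42254 − 0.119) / 0.42254 ≈ 0.7184

PAF ≈ 0.718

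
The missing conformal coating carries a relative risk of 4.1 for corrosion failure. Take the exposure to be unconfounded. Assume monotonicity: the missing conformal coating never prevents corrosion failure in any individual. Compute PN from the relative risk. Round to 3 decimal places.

Under exogeneity and monotonicity, PN = (RR − 1) / RR = 1 − 1/RR.
PN = (4.1 − 1) / 4.1 = 3.1 / 4.1 ≈ 0.7561

PN ≈ 0.756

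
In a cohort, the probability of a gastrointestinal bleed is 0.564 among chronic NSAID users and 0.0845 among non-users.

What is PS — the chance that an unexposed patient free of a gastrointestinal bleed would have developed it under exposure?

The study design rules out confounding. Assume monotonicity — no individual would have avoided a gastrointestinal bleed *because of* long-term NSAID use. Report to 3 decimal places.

Let p₁ = 0.564, p₀ = 0.0845.
Under exogeneity and monotonicity, PS = (p₁ − p₀) / (1 − p₀).
PS = (0.564 − 0.0845) / (1 − 0.0845) = 0.4795 / 0.9155 ≈ 0.5238

PS ≈ 0.524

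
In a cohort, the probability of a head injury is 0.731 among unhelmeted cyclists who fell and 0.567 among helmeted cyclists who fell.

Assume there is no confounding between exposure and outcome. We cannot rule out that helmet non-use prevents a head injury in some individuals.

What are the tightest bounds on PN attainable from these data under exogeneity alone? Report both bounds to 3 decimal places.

Let p₁ = 0.731, p₀ = 0.567.
Under exogeneity alone the bounds on PN are max{0,(p₁−p₀)/p₁} ≤ PN ≤ min{1,(1−p₀)/p₁}.
  lower = (p₁ − p₀)/p₁ = 0.164 / 0.731 ≈ 0.2244
  upper = min{1, (1 − p₀)/p₁} = 0.433 / 0.731 ≈ 0.5923

0.224 ≤ PN ≤ 0.592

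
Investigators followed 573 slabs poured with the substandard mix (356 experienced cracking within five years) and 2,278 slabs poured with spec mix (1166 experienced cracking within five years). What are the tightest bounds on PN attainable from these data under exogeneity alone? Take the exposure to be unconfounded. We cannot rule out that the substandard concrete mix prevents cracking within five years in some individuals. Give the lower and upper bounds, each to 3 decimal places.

0.176 ≤ PN ≤ 0.786

p₁ = P(outcome | exposed) = 356/573 = 0.62129
p₀ = P(outcome | unexposed) = 1166/2278 = 0.51185
Under exogeneity alone the bounds on PN are max{0,(p₁−p₀)/p₁} ≤ PN ≤ min{1,(1−p₀)/p₁}.
  lower = (p₁ − p₀)/p₁ = 0.10944 / 0.62129 ≈ 0.1761
  upper = min{1, (1 − p₀)/p₁} = 0.48815 / 0.62129 ≈ 0.7857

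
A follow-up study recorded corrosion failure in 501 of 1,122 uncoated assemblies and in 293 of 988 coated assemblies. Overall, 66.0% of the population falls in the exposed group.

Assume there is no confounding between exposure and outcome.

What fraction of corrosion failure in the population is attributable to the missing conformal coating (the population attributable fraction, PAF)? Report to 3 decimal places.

PAF ≈ 0.250

p₁ = P(outcome | exposed) = 501/1122 = 0.44652
p₀ = P(outcome | unexposed) = 293/988 = 0.29656
Overall risk P(Y=1) = π·p₁ + (1−π)·p₀ = 0.66×0.44652 + 0.34×0.29656 = 0.39554.
Under exogeneity, PAF = [P(Y=1) − p₀] / P(Y=1).
PAF = (0.39554 − 0.29656) / 0.39554 ≈ 0.2502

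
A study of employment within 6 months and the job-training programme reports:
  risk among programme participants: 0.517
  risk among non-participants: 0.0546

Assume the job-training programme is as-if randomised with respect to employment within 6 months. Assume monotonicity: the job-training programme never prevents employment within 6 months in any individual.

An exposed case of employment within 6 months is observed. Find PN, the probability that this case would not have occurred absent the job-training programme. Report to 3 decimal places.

Let p₁ = 0.517, p₀ = 0.0546.
Under exogeneity and monotonicity, PN = (p₁ − p₀) / p₁.
PN = (0.517 − 0.0546) / 0.517 = 0.4624 / 0.517 ≈ 0.8944

PN ≈ 0.894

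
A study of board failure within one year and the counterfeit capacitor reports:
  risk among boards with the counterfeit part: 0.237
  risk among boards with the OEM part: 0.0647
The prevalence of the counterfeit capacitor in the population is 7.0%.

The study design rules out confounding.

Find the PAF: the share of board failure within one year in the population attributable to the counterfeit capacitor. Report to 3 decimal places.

Let p₁ = 0.237, p₀ = 0.0647.
Overall risk P(Y=1) = π·p₁ + (1−π)·p₀ = 0.07×0.237 + 0.93×0.0647 = 0.076761.
Under exogeneity, PAF = [P(Y=1) − p₀] / P(Y=1).
PAF = (0.076761 − 0.0647) / 0.076761 ≈ 0.1571

PAF ≈ 0.157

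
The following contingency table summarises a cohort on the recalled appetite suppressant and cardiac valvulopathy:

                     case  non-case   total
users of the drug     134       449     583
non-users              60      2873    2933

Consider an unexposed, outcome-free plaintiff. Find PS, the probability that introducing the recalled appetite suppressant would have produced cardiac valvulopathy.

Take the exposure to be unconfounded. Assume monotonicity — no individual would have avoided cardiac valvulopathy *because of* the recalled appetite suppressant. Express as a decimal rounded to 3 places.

p₁ = P(outcome | exposed) = 134/583 = 0.22985
p₀ = P(outcome | unexposed) = 60/2933 = 0.020457
Under exogeneity and monotonicity, PS = (p₁ − p₀)/(1 − p₀).
PS = (0.22985 − 0.020457) / 0.97954 ≈ 0.2138

PS ≈ 0.214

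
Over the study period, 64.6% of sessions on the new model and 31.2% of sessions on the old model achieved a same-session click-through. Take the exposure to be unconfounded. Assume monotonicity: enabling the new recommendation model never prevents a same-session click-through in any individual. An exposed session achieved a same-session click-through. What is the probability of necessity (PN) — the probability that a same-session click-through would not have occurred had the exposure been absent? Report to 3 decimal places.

PN ≈ 0.517

p₁ = 0.646, p₀ = 0.312.
Under exogeneity and monotonicity, PN = (p₁ − p₀) / p₁.
PN = (0.646 − 0.312) / 0.646 = 0.334 / 0.646 ≈ 0.5170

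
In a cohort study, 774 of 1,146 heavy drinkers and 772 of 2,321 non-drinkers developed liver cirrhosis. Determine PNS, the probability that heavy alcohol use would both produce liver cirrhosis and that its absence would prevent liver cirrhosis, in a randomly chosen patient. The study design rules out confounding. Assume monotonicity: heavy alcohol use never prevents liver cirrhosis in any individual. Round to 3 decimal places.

p₁ = P(outcome | exposed) = 774/1146 = 0.67539
p₀ = P(outcome | unexposed) = 772/2321 = 0.33262
Under exogeneity and monotonicity, PNS = p₁ − p₀.
PNS = 0.67539 − 0.33262 = 0.34278

PNS ≈ 0.343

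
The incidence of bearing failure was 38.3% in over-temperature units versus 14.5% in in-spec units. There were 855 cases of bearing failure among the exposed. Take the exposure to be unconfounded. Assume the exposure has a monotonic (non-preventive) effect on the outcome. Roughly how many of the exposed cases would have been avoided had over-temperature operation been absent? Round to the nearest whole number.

about 531 cases

p₁ = 0.383, p₀ = 0.145.
PN = (p₁ − p₀)/p₁ = (0.383 − 0.145) / 0.383 ≈ 0.62141.
Attributable cases ≈ PN × (exposed cases) = 0.62141 × 855 ≈ 531.31.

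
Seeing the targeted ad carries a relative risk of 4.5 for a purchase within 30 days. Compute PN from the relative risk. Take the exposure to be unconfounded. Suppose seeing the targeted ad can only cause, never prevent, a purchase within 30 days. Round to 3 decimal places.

Under exogeneity and monotonicity, PN = (RR − 1) / RR = 1 − 1/RR.
PN = (4.5 − 1) / 4.5 = 3.5 / 4.5 ≈ 0.7778

PN ≈ 0.778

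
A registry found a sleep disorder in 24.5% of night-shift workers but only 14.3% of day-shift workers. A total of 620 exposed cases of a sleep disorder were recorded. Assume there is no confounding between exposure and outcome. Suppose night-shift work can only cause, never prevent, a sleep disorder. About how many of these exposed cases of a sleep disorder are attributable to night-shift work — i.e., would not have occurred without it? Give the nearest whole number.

about 258 cases

p₁ = 0.245, p₀ = 0.143.
PN = (p₁ − p₀)/p₁ = (0.245 − 0.143) / 0.245 ≈ 0.41633.
Attributable cases ≈ PN × (exposed cases) = 0.41633 × 620 ≈ 258.12.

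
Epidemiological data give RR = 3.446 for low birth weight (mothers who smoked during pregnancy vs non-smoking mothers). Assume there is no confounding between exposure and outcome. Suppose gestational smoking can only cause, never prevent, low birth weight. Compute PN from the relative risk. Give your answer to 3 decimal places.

Under exogeneity and monotonicity, PN = (RR − 1) / RR = 1 − 1/RR.
PN = (3.446 − 1) / 3.446 = 2.446 / 3.446 ≈ 0.7098

PN ≈ 0.710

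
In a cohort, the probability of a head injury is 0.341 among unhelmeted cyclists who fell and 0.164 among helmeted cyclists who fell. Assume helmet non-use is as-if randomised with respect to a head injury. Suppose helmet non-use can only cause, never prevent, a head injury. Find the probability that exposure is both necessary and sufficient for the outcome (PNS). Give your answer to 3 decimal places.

Let p₁ = 0.341, p₀ = 0.164.
Under exogeneity and monotonicity, PNS = p₁ − p₀.
PNS = 0.341 − 0.164 = 0.177

PNS ≈ 0.177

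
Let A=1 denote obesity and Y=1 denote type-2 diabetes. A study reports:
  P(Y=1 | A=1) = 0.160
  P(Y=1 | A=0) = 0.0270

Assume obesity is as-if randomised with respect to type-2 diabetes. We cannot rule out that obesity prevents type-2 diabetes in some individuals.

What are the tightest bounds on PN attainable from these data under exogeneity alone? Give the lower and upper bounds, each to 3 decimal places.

Let p₁ = 0.16, p₀ = 0.027.
Under exogeneity alone the bounds on PN are max{0,(p₁−p₀)/p₁} ≤ PN ≤ min{1,(1−p₀)/p₁}.
  lower = (p₁ − p₀)/p₁ = 0.133 / 0.16 ≈ 0.8313
  upper = min{1, (1 − p₀)/p₁} = 0.973 / 0.16 ≈ 6.0812 → capped at 1

0.831 ≤ PN ≤ 1.000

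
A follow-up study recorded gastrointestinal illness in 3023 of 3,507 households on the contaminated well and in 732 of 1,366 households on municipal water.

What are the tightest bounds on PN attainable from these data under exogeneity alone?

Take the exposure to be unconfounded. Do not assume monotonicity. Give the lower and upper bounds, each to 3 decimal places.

p₁ = P(outcome | exposed) = 3023/3507 = 0.86199
p₀ = P(outcome | unexposed) = 732/1366 = 0.53587
Under exogeneity alone the bounds on PN are max{0,(p₁−p₀)/p₁} ≤ PN ≤ min{1,(1−p₀)/p₁}.
  lower = (p₁ − p₀)/p₁ = 0.32612 / 0.86199 ≈ 0.3783
  upper = min{1, (1 − p₀)/p₁} = 0.46413 / 0.86199 ≈ 0.5384

0.378 ≤ PN ≤ 0.538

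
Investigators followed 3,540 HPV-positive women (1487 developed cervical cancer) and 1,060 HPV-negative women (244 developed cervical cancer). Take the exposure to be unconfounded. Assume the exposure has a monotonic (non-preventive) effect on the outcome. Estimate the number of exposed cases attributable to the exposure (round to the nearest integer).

about 672 cases

p₁ = P(outcome | exposed) = 1487/3540 = 0.42006
p₀ = P(outcome | unexposed) = 244/1060 = 0.23019
PN = (p₁ − p₀)/p₁ = (0.42006 − 0.23019) / 0.42006 ≈ 0.45201.
Attributable cases ≈ PN × (exposed cases) = 0.45201 × 1487 ≈ 672.13.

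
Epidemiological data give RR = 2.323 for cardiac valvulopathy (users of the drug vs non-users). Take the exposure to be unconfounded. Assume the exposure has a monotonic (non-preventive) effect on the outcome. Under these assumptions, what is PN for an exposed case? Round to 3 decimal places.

Under exogeneity and monotonicity, PN = (RR − 1) / RR = 1 − 1/RR.
PN = (2.323 − 1) / 2.323 = 1.323 / 2.323 ≈ 0.5695

PN ≈ 0.570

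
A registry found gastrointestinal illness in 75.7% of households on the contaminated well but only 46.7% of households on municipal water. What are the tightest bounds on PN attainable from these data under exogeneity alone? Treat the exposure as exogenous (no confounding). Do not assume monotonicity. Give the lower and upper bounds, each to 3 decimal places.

0.383 ≤ PN ≤ 0.704

p₁ = 0.757, p₀ = 0.467.
Under exogeneity alone the bounds on PN are max{0,(p₁−p₀)/p₁} ≤ PN ≤ min{1,(1−p₀)/p₁}.
  lower = (p₁ − p₀)/p₁ = 0.29 / 0.757 ≈ 0.3831
  upper = min{1, (1 − p₀)/p₁} = 0.533 / 0.757 ≈ 0.7041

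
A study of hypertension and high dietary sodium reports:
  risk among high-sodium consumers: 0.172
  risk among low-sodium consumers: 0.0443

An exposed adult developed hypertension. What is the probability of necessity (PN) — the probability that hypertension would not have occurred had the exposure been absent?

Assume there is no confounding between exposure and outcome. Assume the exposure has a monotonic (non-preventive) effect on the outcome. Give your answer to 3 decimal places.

Let p₁ = 0.172, p₀ = 0.0443.
Under exogeneity and monotonicity, PN = (p₁ − p₀) / p₁.
PN = (0.172 − 0.0443) / 0.172 = 0.1277 / 0.172 ≈ 0.7424

PN ≈ 0.742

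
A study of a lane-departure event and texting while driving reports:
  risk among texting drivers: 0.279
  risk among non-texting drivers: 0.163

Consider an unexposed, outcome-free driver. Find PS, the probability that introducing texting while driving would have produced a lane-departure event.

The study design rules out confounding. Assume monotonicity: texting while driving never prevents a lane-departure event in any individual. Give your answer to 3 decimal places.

PS ≈ 0.139

Let p₁ = 0.279, p₀ = 0.163.
Under exogeneity and monotonicity, PS = (p₁ − p₀) / (1 − p₀).
PS = (0.279 − 0.163) / (1 − 0.163) = 0.116 / 0.837 ≈ 0.1386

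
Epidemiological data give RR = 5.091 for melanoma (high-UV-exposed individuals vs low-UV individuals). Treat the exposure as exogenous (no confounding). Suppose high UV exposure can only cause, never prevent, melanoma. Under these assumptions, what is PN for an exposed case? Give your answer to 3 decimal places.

PN ≈ 0.804

Under exogeneity and monotonicity, PN = (RR − 1) / RR = 1 − 1/RR.
PN = (5.091 − 1) / 5.091 = 4.091 / 5.091 ≈ 0.8036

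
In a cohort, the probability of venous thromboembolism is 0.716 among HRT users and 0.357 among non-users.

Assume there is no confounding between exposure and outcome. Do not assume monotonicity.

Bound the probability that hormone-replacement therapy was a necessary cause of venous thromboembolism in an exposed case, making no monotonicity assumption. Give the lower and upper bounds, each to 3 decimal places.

0.501 ≤ PN ≤ 0.898

Let p₁ = 0.716, p₀ = 0.357.
Under exogeneity alone the bounds on PN are max{0,(p₁−p₀)/p₁} ≤ PN ≤ min{1,(1−p₀)/p₁}.
  lower = (p₁ − p₀)/p₁ = 0.359 / 0.716 ≈ 0.5014
  upper = min{1, (1 − p₀)/p₁} = 0.643 / 0.716 ≈ 0.8980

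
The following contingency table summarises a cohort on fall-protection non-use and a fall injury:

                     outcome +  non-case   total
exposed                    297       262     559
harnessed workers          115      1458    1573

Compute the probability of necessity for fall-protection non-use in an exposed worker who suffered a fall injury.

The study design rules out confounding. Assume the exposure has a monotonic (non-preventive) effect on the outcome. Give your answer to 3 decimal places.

PN ≈ 0.862

p₁ = P(outcome | exposed) = 297/559 = 0.53131
p₀ = P(outcome | unexposed) = 115/1573 = 0.073109
Under exogeneity and monotonicity, PN = (p₁ − p₀) / p₁.
PN = (0.53131 − 0.073109) / 0.53131 = 0.4582 / 0.53131 ≈ 0.8624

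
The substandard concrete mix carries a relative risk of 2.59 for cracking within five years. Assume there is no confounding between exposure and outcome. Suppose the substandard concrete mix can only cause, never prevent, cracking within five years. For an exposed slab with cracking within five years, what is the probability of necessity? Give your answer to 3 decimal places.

Under exogeneity and monotonicity, PN = (RR − 1) / RR = 1 − 1/RR.
PN = (2.59 − 1) / 2.59 = 1.59 / 2.59 ≈ 0.6139

PN ≈ 0.614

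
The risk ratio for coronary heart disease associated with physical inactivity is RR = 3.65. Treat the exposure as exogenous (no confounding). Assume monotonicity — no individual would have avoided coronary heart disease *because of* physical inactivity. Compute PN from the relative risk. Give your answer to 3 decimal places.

PN ≈ 0.726

Under exogeneity and monotonicity, PN = (RR − 1) / RR = 1 − 1/RR.
PN = (3.65 − 1) / 3.65 = 2.65 / 3.65 ≈ 0.7260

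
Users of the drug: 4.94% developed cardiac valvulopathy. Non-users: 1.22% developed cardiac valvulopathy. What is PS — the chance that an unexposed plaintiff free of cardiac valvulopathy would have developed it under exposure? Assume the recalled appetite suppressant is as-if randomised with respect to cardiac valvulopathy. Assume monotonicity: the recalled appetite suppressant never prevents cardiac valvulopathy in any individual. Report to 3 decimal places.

p₁ = 0.0494, p₀ = 0.0122.
Under exogeneity and monotonicity, PS = (p₁ − p₀) / (1 − p₀).
PS = (0.0494 − 0.0122) / (1 − 0.0122) = 0.0372 / 0.9878 ≈ 0.0377

PS ≈ 0.038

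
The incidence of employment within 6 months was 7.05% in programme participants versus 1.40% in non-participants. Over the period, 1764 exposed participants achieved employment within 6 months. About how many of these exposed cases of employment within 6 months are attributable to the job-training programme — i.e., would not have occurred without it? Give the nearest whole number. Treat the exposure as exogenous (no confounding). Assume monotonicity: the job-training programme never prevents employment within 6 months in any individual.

about 1414 cases

p₁ = 0.0705, p₀ = 0.014.
PN = (p₁ − p₀)/p₁ = (0.0705 − 0.014) / 0.0705 ≈ 0.80142.
Attributable cases ≈ PN × (exposed cases) = 0.80142 × 1764 ≈ 1413.70.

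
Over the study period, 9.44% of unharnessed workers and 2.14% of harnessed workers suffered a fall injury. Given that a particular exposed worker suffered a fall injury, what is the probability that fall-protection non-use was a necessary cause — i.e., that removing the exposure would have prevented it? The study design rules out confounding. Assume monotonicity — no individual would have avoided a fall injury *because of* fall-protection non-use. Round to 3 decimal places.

p₁ = 0.0944, p₀ = 0.0214.
Under exogeneity and monotonicity, PN = (p₁ − p₀) / p₁.
PN = (0.0944 − 0.0214) / 0.0944 = 0.073 / 0.0944 ≈ 0.7733

PN ≈ 0.773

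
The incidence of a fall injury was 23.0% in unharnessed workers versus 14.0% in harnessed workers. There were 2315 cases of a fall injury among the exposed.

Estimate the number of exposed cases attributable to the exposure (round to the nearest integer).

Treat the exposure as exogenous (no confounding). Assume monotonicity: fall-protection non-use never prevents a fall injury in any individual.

p₁ = 0.23, p₀ = 0.14.
PN = (p₁ − p₀)/p₁ = (0.23 − 0.14) / 0.23 ≈ 0.39130.
Attributable cases ≈ PN × (exposed cases) = 0.39130 × 2315 ≈ 905.87.

about 906 cases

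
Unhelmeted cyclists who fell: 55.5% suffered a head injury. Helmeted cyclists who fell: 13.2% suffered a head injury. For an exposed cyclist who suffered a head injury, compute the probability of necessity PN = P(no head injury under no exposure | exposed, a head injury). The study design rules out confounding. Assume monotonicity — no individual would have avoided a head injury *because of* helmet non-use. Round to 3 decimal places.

PN ≈ 0.762

p₁ = 0.555, p₀ = 0.132.
Under exogeneity and monotonicity, PN = (p₁ − p₀) / p₁.
PN = (0.555 − 0.132) / 0.555 = 0.423 / 0.555 ≈ 0.7622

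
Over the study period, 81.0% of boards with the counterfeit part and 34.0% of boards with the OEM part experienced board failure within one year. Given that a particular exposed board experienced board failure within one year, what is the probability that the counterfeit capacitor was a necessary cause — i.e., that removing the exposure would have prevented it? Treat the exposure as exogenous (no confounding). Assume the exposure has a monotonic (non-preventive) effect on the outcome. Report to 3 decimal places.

p₁ = 0.81, p₀ = 0.34.
Under exogeneity and monotonicity, PN = (p₁ − p₀) / p₁.
PN = (0.81 − 0.34) / 0.81 = 0.47 / 0.81 ≈ 0.5802

PN ≈ 0.580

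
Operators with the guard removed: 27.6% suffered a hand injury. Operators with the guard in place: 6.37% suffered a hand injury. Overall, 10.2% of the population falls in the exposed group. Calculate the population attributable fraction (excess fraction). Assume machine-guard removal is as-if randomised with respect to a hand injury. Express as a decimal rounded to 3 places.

p₁ = 0.276, p₀ = 0.0637.
Overall risk P(Y=1) = π·p₁ + (1−π)·p₀ = 0.102×0.276 + 0.898×0.0637 = 0.085355.
Under exogeneity, PAF = [P(Y=1) − p₀] / P(Y=1).
PAF = (0.085355 − 0.0637) / 0.085355 ≈ 0.2537

PAF ≈ 0.254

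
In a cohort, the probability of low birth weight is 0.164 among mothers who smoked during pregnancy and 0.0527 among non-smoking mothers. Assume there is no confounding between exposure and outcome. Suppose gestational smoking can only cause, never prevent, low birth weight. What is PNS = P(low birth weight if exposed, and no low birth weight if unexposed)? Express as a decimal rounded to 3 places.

PNS ≈ 0.111

Let p₁ = 0.164, p₀ = 0.0527.
Under exogeneity and monotonicity, PNS = p₁ − p₀.
PNS = 0.164 − 0.0527 = 0.1113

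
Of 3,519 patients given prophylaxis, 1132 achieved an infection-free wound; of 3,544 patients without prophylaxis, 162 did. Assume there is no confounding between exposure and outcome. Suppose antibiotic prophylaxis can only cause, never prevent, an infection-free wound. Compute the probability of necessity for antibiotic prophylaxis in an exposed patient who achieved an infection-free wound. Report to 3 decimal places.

PN ≈ 0.858

p₁ = P(outcome | exposed) = 1132/3519 = 0.32168
p₀ = P(outcome | unexposed) = 162/3544 = 0.045711
Under exogeneity and monotonicity, PN = (p₁ − p₀) / p₁.
PN = (0.32168 − 0.045711) / 0.32168 = 0.27597 / 0.32168 ≈ 0.8579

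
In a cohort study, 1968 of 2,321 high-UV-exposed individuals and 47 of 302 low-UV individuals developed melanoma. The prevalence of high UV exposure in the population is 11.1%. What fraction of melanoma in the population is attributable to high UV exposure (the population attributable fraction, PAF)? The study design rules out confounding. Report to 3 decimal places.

PAF ≈ 0.331

p₁ = P(outcome | exposed) = 1968/2321 = 0.84791
p₀ = P(outcome | unexposed) = 47/302 = 0.15563
Overall risk P(Y=1) = π·p₁ + (1−π)·p₀ = 0.111×0.84791 + 0.889×0.15563 = 0.23247.
Under exogeneity, PAF = [P(Y=1) − p₀] / P(Y=1).
PAF = (0.23247 − 0.15563) / 0.23247 ≈ 0.3305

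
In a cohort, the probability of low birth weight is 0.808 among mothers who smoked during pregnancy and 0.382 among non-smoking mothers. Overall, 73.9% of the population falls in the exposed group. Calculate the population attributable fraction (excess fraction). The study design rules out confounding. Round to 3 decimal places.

Let p₁ = 0.808, p₀ = 0.382.
Overall risk P(Y=1) = π·p₁ + (1−π)·p₀ = 0.739×0.808 + 0.261×0.382 = 0.69681.
Under exogeneity, PAF = [P(Y=1) − p₀] / P(Y=1).
PAF = (0.69681 − 0.382) / 0.69681 ≈ 0.4518

PAF ≈ 0.452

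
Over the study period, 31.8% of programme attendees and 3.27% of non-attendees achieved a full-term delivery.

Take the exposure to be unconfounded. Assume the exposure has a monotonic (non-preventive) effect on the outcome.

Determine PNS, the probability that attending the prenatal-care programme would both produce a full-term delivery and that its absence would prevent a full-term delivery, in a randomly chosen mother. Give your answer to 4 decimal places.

p₁ = 0.318, p₀ = 0.0327.
Under exogeneity and monotonicity, PNS = p₁ − p₀.
PNS = 0.318 − 0.0327 = 0.2853

PNS ≈ 0.2853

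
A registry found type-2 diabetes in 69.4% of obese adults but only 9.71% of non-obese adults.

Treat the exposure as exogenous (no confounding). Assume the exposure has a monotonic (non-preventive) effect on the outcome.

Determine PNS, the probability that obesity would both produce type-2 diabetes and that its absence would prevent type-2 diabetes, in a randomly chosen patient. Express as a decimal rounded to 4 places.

PNS ≈ 0.5969

p₁ = 0.694, p₀ = 0.0971.
Under exogeneity and monotonicity, PNS = p₁ − p₀.
PNS = 0.694 − 0.0971 = 0.5969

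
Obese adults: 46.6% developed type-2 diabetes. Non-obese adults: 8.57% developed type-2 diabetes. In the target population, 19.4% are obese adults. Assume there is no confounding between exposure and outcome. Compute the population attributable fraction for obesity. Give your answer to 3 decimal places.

PAF ≈ 0.463

p₁ = 0.466, p₀ = 0.0857.
Overall risk P(Y=1) = π·p₁ + (1−π)·p₀ = 0.194×0.466 + 0.806×0.0857 = 0.15948.
Under exogeneity, PAF = [P(Y=1) − p₀] / P(Y=1).
PAF = (0.15948 − 0.0857) / 0.15948 ≈ 0.4626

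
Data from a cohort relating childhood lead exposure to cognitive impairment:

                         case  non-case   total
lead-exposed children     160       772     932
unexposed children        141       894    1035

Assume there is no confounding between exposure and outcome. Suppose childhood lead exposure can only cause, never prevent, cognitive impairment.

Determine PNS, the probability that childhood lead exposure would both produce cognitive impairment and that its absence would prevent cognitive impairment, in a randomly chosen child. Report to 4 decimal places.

p₁ = P(outcome | exposed) = 160/932 = 0.17167
p₀ = P(outcome | unexposed) = 141/1035 = 0.13623
Under exogeneity and monotonicity, PNS = p₁ − p₀.
PNS = 0.17167 − 0.13623 = 0.035442

PNS ≈ 0.0354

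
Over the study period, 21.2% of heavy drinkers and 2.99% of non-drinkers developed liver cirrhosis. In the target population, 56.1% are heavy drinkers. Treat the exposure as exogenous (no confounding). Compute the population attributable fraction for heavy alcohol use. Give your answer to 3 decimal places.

PAF ≈ 0.774

p₁ = 0.212, p₀ = 0.0299.
Overall risk P(Y=1) = π·p₁ + (1−π)·p₀ = 0.561×0.212 + 0.439×0.0299 = 0.13206.
Under exogeneity, PAF = [P(Y=1) − p₀] / P(Y=1).
PAF = (0.13206 − 0.0299) / 0.13206 ≈ 0.7736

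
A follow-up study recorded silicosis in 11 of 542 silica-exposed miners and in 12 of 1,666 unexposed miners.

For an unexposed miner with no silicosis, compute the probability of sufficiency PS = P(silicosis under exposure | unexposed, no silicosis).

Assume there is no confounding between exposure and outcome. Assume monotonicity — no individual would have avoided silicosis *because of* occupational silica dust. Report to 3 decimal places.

p₁ = P(outcome | exposed) = 11/542 = 0.020295
p₀ = P(outcome | unexposed) = 12/1666 = 0.0072029
Under exogeneity and monotonicity, PS = (p₁ − p₀) / (1 − p₀).
PS = (0.020295 − 0.0072029) / (1 − 0.0072029) = 0.013092 / 0.9928 ≈ 0.0132

PS ≈ 0.013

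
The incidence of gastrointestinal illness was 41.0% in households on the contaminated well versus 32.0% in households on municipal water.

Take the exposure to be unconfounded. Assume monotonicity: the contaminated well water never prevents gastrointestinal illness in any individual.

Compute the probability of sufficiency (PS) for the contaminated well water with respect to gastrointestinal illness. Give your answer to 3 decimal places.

p₁ = 0.41, p₀ = 0.32.
Under exogeneity and monotonicity, PS = (p₁ − p₀) / (1 − p₀).
PS = (0.41 − 0.32) / (1 − 0.32) = 0.09 / 0.68 ≈ 0.1324

PS ≈ 0.132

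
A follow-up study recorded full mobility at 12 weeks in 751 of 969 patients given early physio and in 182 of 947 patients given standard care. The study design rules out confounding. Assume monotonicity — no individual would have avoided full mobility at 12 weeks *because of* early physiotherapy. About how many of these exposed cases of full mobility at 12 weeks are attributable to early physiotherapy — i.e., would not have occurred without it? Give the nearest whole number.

about 565 cases

p₁ = P(outcome | exposed) = 751/969 = 0.77503
p₀ = P(outcome | unexposed) = 182/947 = 0.19219
PN = (p₁ − p₀)/p₁ = (0.77503 − 0.19219) / 0.77503 ≈ 0.75203.
Attributable cases ≈ PN × (exposed cases) = 0.75203 × 751 ≈ 564.77.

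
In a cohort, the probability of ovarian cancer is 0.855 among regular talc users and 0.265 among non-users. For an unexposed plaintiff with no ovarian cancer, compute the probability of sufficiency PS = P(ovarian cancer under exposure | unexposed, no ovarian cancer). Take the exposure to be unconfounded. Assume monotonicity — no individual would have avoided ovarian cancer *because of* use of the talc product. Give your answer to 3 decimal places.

PS ≈ 0.803

Let p₁ = 0.855, p₀ = 0.265.
Under exogeneity and monotonicity, PS = (p₁ − p₀) / (1 − p₀).
PS = (0.855 − 0.265) / (1 − 0.265) = 0.59 / 0.735 ≈ 0.8027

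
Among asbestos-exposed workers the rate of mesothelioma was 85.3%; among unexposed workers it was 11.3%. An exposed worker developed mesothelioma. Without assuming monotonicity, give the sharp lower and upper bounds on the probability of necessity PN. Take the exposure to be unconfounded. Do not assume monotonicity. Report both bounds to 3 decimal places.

p₁ = 0.853, p₀ = 0.113.
Under exogeneity alone the bounds on PN are max{0,(p₁−p₀)/p₁} ≤ PN ≤ min{1,(1−p₀)/p₁}.
  lower = (p₁ − p₀)/p₁ = 0.74 / 0.853 ≈ 0.8675
  upper = min{1, (1 − p₀)/p₁} = 0.887 / 0.853 ≈ 1.0399 → capped at 1

0.868 ≤ PN ≤ 1.000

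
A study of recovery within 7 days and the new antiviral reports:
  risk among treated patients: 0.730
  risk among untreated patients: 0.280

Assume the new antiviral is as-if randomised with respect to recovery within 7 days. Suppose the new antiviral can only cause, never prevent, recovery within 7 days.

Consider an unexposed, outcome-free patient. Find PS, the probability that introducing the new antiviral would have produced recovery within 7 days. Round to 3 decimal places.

Let p₁ = 0.73, p₀ = 0.28.
Under exogeneity and monotonicity, PS = (p₁ − p₀) / (1 − p₀).
PS = (0.73 − 0.28) / (1 − 0.28) = 0.45 / 0.72 ≈ 0.6250

PS ≈ 0.625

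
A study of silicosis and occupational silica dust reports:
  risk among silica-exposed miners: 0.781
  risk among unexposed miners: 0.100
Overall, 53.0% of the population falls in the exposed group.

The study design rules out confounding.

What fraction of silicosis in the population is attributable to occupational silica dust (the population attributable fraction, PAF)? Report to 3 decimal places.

Let p₁ = 0.781, p₀ = 0.1.
Overall risk P(Y=1) = π·p₁ + (1−π)·p₀ = 0.53×0.781 + 0.47×0.1 = 0.46093.
Under exogeneity, PAF = [P(Y=1) − p₀] / P(Y=1).
PAF = (0.46093 − 0.1) / 0.46093 ≈ 0.7830

PAF ≈ 0.783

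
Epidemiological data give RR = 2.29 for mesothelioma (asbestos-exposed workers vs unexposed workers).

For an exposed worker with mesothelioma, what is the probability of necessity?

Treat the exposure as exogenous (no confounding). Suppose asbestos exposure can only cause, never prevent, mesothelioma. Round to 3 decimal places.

Under exogeneity and monotonicity, PN = (RR − 1) / RR = 1 − 1/RR.
PN = (2.29 − 1) / 2.29 = 1.29 / 2.29 ≈ 0.5633

PN ≈ 0.563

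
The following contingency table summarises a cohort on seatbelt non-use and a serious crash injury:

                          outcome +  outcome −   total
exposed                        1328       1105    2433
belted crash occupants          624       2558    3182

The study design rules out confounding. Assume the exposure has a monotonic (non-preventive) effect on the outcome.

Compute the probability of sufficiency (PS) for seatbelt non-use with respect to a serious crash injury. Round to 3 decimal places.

p₁ = P(outcome | exposed) = 1328/2433 = 0.54583
p₀ = P(outcome | unexposed) = 624/3182 = 0.1961
Under exogeneity and monotonicity, PS = (p₁ − p₀)/(1 − p₀).
PS = (0.54583 − 0.1961) / 0.8039 ≈ 0.4350

PS ≈ 0.435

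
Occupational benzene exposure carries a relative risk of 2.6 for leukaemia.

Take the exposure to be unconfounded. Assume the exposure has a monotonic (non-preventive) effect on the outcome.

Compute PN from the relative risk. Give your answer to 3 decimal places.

Under exogeneity and monotonicity, PN = (RR − 1) / RR = 1 − 1/RR.
PN = (2.6 − 1) / 2.6 = 1.6 / 2.6 ≈ 0.6154

PN ≈ 0.615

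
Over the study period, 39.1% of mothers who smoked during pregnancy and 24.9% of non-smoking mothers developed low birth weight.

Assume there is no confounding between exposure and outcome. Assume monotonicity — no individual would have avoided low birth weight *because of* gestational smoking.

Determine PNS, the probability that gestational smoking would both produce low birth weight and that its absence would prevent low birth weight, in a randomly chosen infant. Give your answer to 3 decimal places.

PNS ≈ 0.142

p₁ = 0.391, p₀ = 0.249.
Under exogeneity and monotonicity, PNS = p₁ − p₀.
PNS = 0.391 − 0.249 = 0.142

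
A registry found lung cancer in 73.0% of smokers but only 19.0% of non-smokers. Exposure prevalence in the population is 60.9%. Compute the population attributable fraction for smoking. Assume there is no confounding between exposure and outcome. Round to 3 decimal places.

p₁ = 0.73, p₀ = 0.19.
Overall risk P(Y=1) = π·p₁ + (1−π)·p₀ = 0.609×0.73 + 0.391×0.19 = 0.51886.
Under exogeneity, PAF = [P(Y=1) − p₀] / P(Y=1).
PAF = (0.51886 − 0.19) / 0.51886 ≈ 0.6338

PAF ≈ 0.634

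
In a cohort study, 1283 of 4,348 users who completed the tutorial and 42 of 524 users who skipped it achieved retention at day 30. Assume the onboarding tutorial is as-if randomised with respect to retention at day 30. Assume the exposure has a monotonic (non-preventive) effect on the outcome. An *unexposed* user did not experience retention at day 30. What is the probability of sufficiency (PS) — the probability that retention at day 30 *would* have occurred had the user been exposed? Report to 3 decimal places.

p₁ = P(outcome | exposed) = 1283/4348 = 0.29508
p₀ = P(outcome | unexposed) = 42/524 = 0.080153
Under exogeneity and monotonicity, PS = (p₁ − p₀) / (1 − p₀).
PS = (0.29508 − 0.080153) / (1 − 0.080153) = 0.21493 / 0.91985 ≈ 0.2337

PS ≈ 0.234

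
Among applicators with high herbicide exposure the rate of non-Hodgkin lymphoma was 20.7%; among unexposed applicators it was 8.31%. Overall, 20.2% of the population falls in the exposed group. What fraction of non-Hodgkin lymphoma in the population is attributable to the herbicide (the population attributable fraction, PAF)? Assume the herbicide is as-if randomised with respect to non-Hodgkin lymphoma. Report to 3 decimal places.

PAF ≈ 0.231

p₁ = 0.207, p₀ = 0.0831.
Overall risk P(Y=1) = π·p₁ + (1−π)·p₀ = 0.202×0.207 + 0.798×0.0831 = 0.10813.
Under exogeneity, PAF = [P(Y=1) − p₀] / P(Y=1).
PAF = (0.10813 − 0.0831) / 0.10813 ≈ 0.2315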